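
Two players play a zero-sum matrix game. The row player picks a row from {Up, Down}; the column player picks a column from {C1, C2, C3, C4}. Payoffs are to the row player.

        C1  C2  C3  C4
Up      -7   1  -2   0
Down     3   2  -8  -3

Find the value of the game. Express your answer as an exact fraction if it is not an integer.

Row minima: Up → -7, Down → -8; maximin = -7.
Column maxima: C1 → 3, C2 → 2, C3 → -2, C4 → 0; minimax = -2.
-7 ≠ -2, so there is no saddle point; optimal play is mixed.
C2 is strictly dominated by C3 (it gives the row player strictly more in every row), so the column player never plays it.
C4 is strictly dominated by C3 (it gives the row player strictly more in every row), so the column player never plays it.
On the remaining 2×2 (Up, Down vs C1, C3):
Let the row player play Up with probability p. Expected payoff against C1: (-7)p + 3(1−p) = −10p + 3; against C3: (-2)p + (-8)(1−p) = 6p − 8.
Setting these equal: −10p + 3 = 6p − 8 ⇒ −16p = -11 ⇒ p = 11/16, and the value is (-10)·(11/16) + 3 = -31/8.
For the column player: with q = P(C1), equating Up's and Down's payoffs gives −5q − 2 = 11q − 8 ⇒ q = 3/8.

-31/8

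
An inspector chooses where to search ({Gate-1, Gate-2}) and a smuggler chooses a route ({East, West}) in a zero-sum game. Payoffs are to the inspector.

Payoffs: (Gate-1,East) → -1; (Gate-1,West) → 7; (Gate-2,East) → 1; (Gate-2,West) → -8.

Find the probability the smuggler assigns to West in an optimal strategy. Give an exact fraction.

Row minima: Gate-1 → -1, Gate-2 → -8; maximin = -1.
Column maxima: East → 1, West → 7; minimax = 1.
-1 ≠ 1, so there is no saddle point; optimal play is mixed.
Let the inspector play Gate-1 with probability p. Expected payoff against East: (-1)p + 1(1−p) = −2p + 1; against West: 7p + (-8)(1−p) = 15p − 8.
Setting these equal: −2p + 1 = 15p − 8 ⇒ −17p = -9 ⇒ p = 9/17, and the value is (-2)·(9/17) + 1 = -1/17.
For the smuggler: with q = P(East), equating Gate-1's and Gate-2's payoffs gives −8q + 7 = 9q − 8 ⇒ q = 15/17.

2/17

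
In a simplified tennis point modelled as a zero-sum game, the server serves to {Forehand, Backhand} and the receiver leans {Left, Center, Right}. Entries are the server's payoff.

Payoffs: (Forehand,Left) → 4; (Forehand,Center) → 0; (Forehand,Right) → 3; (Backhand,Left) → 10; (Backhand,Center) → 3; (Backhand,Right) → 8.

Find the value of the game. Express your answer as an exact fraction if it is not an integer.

3

Row minima: Forehand → 0, Backhand → 3; maximin = 3.
Column maxima: Left → 10, Center → 3, Right → 8; minimax = 3.
Since maximin = minimax = 3, there is a saddle point and the value is 3.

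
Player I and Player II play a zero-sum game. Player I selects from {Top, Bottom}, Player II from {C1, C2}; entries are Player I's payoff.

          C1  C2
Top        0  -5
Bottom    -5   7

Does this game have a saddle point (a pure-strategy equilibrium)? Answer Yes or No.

Row minima: Top → -5, Bottom → -5; maximin = -5.
Column maxima: C1 → 0, C2 → 7; minimax = 0.
-5 ≠ 0, so no pure-strategy equilibrium exists.

No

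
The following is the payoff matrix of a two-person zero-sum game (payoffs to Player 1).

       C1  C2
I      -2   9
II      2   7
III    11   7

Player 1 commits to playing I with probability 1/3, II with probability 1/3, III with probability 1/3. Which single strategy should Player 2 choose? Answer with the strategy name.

C1

If Player 2 plays C1, Player 1's expected payoff is (1/3)·(-2) + (1/3)·2 + (1/3)·11 = 11/3.
If Player 2 plays C2, Player 1's expected payoff is (1/3)·9 + (1/3)·7 + (1/3)·7 = 23/3.
Player 2 minimizes Player 1's payoff; the smallest is 11/3, so the best response is C1.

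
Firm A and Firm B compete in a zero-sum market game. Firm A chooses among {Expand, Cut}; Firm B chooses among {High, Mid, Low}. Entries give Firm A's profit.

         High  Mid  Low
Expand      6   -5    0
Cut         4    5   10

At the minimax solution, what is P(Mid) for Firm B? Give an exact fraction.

1/6

Row minima: Expand → -5, Cut → 4; maximin = 4.
Column maxima: High → 6, Mid → 5, Low → 10; minimax = 5.
4 ≠ 5, so there is no saddle point; optimal play is mixed.
Low is strictly dominated by Mid (it gives Firm A strictly more in every row), so Firm B never plays it.
On the remaining 2×2 (Expand, Cut vs High, Mid):
Let Firm A play Expand with probability p. Expected payoff against High: 6p + 4(1−p) = 2p + 4; against Mid: (-5)p + 5(1−p) = −10p + 5.
Setting these equal: 2p + 4 = −10p + 5 ⇒ 12p = 1 ⇒ p = 1/12, and the value is (2)·(1/12) + 4 = 25/6.
For Firm B: with q = P(High), equating Expand's and Cut's payoffs gives 11q − 5 = −q + 5 ⇒ q = 5/6.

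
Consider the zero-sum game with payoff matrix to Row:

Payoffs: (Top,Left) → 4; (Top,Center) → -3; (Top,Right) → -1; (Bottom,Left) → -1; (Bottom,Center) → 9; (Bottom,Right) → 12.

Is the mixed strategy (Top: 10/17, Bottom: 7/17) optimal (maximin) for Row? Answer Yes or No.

Against Left this mix gives (10/17)·4 + (7/17)·(-1) = 33/17.
Against Center this mix gives (10/17)·(-3) + (7/17)·9 = 33/17.
Against Right this mix gives (10/17)·(-1) + (7/17)·12 = 74/17.
All of Column's active replies (Left, Center) yield 33/17, and no column does worse for Row. The mix makes Column indifferent and guarantees 33/17, so it is optimal.

Yes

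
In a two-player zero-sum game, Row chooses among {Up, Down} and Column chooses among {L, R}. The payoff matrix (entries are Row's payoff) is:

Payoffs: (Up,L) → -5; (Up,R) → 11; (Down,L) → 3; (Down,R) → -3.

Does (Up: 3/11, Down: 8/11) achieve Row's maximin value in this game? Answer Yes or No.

Against L this mix gives (3/11)·(-5) + (8/11)·3 = 9/11.
Against R this mix gives (3/11)·11 + (8/11)·(-3) = 9/11.
All of Column's active replies (L, R) yield 9/11, and no column does worse for Row. The mix makes Column indifferent and guarantees 9/11, so it is optimal.

Yes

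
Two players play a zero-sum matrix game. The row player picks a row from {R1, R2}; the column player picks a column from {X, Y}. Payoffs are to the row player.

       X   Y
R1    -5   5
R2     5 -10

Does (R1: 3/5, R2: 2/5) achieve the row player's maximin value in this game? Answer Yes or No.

Yes

Against X this mix gives (3/5)·(-5) + (2/5)·5 = -1.
Against Y this mix gives (3/5)·5 + (2/5)·(-10) = -1.
All of the column player's active replies (X, Y) yield -1, and no column does worse for the row player. The mix makes the column player indifferent and guarantees -1, so it is optimal.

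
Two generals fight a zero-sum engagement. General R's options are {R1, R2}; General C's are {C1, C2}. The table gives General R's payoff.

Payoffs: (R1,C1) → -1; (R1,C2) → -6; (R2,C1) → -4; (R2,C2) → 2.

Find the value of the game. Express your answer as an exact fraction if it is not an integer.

-26/11

Row minima: R1 → -6, R2 → -4; maximin = -4.
Column maxima: C1 → -1, C2 → 2; minimax = -1.
-4 ≠ -1, so there is no saddle point; optimal play is mixed.
Let General R play R1 with probability p. Expected payoff against C1: (-1)p + (-4)(1−p) = 3p − 4; against C2: (-6)p + 2(1−p) = −8p + 2.
Setting these equal: 3p − 4 = −8p + 2 ⇒ 11p = 6 ⇒ p = 6/11, and the value is (3)·(6/11) − 4 = -26/11.
For General C: with q = P(C1), equating R1's and R2's payoffs gives 5q − 6 = −6q + 2 ⇒ q = 8/11.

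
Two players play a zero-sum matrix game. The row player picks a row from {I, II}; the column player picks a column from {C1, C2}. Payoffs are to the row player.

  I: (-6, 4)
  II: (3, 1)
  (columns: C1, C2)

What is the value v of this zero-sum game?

Row minima: I → -6, II → 1; maximin = 1.
Column maxima: C1 → 3, C2 → 4; minimax = 3.
1 ≠ 3, so there is no saddle point; optimal play is mixed.
Let the row player play I with probability p. Expected payoff against C1: (-6)p + 3(1−p) = −9p + 3; against C2: 4p + 1(1−p) = 3p + 1.
Setting these equal: −9p + 3 = 3p + 1 ⇒ −12p = -2 ⇒ p = 1/6, and the value is (-9)·(1/6) + 3 = 3/2.
For the column player: with q = P(C1), equating I's and II's payoffs gives −10q + 4 = 2q + 1 ⇒ q = 1/4.

3/2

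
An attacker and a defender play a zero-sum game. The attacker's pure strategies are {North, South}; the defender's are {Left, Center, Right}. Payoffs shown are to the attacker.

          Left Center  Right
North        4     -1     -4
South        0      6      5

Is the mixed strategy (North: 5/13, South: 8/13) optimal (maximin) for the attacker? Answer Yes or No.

Yes

Against Left this mix gives (5/13)·4 + (8/13)·0 = 20/13.
Against Center this mix gives (5/13)·(-1) + (8/13)·6 = 43/13.
Against Right this mix gives (5/13)·(-4) + (8/13)·5 = 20/13.
All of the defender's active replies (Left, Right) yield 20/13, and no column does worse for the attacker. The mix makes the defender indifferent and guarantees 20/13, so it is optimal.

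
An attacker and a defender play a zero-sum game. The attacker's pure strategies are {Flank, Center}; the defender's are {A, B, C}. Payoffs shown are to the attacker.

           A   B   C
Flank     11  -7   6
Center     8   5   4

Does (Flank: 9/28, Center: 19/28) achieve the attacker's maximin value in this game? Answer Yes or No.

No

Against A this mix gives (9/28)·11 + (19/28)·8 = 251/28.
Against B this mix gives (9/28)·(-7) + (19/28)·5 = 8/7.
Against C this mix gives (9/28)·6 + (19/28)·4 = 65/14.
The defender will play B, holding the attacker to 8/7. Shifting weight toward the row that does better against B would raise this floor (the equalizing mix achieves 29/7 against both B and C), so the proposed strategy is not optimal.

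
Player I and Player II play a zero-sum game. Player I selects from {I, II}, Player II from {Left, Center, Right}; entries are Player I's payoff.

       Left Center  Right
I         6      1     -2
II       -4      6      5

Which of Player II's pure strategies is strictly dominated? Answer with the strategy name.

Right holds Player I's payoff strictly below Center in every row: -2 < 1, 5 < 6.
So Center is strictly dominated for Player II.

Center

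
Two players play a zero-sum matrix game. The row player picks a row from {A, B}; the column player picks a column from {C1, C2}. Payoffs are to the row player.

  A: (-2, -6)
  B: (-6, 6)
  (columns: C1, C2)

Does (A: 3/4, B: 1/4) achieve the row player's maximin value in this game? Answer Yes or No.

Yes

Against C1 this mix gives (3/4)·(-2) + (1/4)·(-6) = -3.
Against C2 this mix gives (3/4)·(-6) + (1/4)·6 = -3.
All of the column player's active replies (C1, C2) yield -3, and no column does worse for the row player. The mix makes the column player indifferent and guarantees -3, so it is optimal.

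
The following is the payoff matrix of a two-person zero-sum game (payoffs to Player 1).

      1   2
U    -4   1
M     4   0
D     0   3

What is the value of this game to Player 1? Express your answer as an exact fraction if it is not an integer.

Row minima: U → -4, M → 0, D → 0; maximin = 0.
Column maxima: 1 → 4, 2 → 3; minimax = 3.
0 ≠ 3, so there is no saddle point; optimal play is mixed.
U is strictly dominated by D, so Player 1 never plays it.
On the remaining 2×2 (M, D vs 1, 2):
Let Player 1 play M with probability p. Expected payoff against 1: 4p + 0(1−p) = 4p; against 2: 0p + 3(1−p) = −3p + 3.
Setting these equal: 4p = −3p + 3 ⇒ 7p = 3 ⇒ p = 3/7, and the value is (4)·(3/7) = 12/7.
For Player 2: with q = P(1), equating M's and D's payoffs gives 4q = −3q + 3 ⇒ q = 3/7.

12/7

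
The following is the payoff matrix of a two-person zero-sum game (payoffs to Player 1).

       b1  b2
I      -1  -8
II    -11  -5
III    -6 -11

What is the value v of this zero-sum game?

-83/13

Row minima: I → -8, II → -11, III → -11; maximin = -8.
Column maxima: b1 → -1, b2 → -5; minimax = -5.
-8 ≠ -5, so there is no saddle point; optimal play is mixed.
III is strictly dominated by I, so Player 1 never plays it.
On the remaining 2×2 (I, II vs b1, b2):
Let Player 1 play I with probability p. Expected payoff against b1: (-1)p + (-11)(1−p) = 10p − 11; against b2: (-8)p + (-5)(1−p) = −3p − 5.
Setting these equal: 10p − 11 = −3p − 5 ⇒ 13p = 6 ⇒ p = 6/13, and the value is (10)·(6/13) − 11 = -83/13.
For Player 2: with q = P(b1), equating I's and II's payoffs gives 7q − 8 = −6q − 5 ⇒ q = 3/13.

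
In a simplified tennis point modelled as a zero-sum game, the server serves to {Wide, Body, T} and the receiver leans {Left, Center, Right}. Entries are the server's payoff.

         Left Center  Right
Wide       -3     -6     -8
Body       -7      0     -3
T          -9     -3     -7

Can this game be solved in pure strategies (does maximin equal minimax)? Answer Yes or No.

No

Row minima: Wide → -8, Body → -7, T → -9; maximin = -7.
Column maxima: Left → -3, Center → 0, Right → -3; minimax = -3.
-7 ≠ -3, so no pure-strategy equilibrium exists.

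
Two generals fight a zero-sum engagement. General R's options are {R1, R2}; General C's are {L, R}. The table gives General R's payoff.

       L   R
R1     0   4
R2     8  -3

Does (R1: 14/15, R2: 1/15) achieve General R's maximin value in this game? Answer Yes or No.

No

Against L this mix gives (14/15)·0 + (1/15)·8 = 8/15.
Against R this mix gives (14/15)·4 + (1/15)·(-3) = 53/15.
General C will play L, holding General R to 8/15. Shifting weight toward the row that does better against L would raise this floor (the equalizing mix achieves 32/15 against both L and R), so the proposed strategy is not optimal.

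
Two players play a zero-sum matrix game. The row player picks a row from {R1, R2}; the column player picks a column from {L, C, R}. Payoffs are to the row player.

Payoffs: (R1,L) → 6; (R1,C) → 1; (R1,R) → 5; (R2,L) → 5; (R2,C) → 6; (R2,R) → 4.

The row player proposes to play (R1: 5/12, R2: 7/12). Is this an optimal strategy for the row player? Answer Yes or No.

No

Against L this mix gives (5/12)·6 + (7/12)·5 = 65/12.
Against C this mix gives (5/12)·1 + (7/12)·6 = 47/12.
Against R this mix gives (5/12)·5 + (7/12)·4 = 53/12.
The column player will play C, holding the row player to 47/12. Shifting weight toward the row that does better against C would raise this floor (the equalizing mix achieves 13/3 against both C and R), so the proposed strategy is not optimal.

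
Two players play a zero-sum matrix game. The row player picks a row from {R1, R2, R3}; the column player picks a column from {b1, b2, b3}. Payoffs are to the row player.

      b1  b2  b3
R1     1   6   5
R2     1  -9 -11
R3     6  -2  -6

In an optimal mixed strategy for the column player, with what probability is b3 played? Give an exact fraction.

Row minima: R1 → 1, R2 → -11, R3 → -6; maximin = 1.
Column maxima: b1 → 6, b2 → 6, b3 → 5; minimax = 5.
1 ≠ 5, so there is no saddle point; optimal play is mixed.
R2 is strictly dominated by R3, so the row player never plays it.
b2 is strictly dominated by b3 (it gives the row player strictly more in every row), so the column player never plays it.
On the remaining 2×2 (R1, R3 vs b1, b3):
Let the row player play R1 with probability p. Expected payoff against b1: 1p + 6(1−p) = −5p + 6; against b3: 5p + (-6)(1−p) = 11p − 6.
Setting these equal: −5p + 6 = 11p − 6 ⇒ −16p = -12 ⇒ p = 3/4, and the value is (-5)·(3/4) + 6 = 9/4.
For the column player: with q = P(b1), equating R1's and R3's payoffs gives −4q + 5 = 12q − 6 ⇒ q = 11/16.

5/16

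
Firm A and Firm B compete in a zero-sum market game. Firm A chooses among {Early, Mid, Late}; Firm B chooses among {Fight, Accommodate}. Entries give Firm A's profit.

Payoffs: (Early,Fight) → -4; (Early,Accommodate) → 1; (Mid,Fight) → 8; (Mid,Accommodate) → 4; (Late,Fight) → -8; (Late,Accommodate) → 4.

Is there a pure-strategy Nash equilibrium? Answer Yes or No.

Row minima: Early → -4, Mid → 4, Late → -8; maximin = 4.
Column maxima: Fight → 8, Accommodate → 4; minimax = 4.
maximin = minimax = 4, so a saddle point exists.

Yes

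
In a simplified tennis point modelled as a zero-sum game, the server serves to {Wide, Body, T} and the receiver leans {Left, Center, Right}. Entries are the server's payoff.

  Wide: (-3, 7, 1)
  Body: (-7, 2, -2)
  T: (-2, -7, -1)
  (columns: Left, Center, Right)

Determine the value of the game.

Row minima: Wide → -3, Body → -7, T → -7; maximin = -3.
Column maxima: Left → -2, Center → 7, Right → 1; minimax = -2.
-3 ≠ -2, so there is no saddle point; optimal play is mixed.
Body is strictly dominated by Wide, so the server never plays it.
Right is strictly dominated by Left (it gives the server strictly more in every row), so the receiver never plays it.
On the remaining 2×2 (Wide, T vs Left, Center):
Let the server play Wide with probability p. Expected payoff against Left: (-3)p + (-2)(1−p) = −p − 2; against Center: 7p + (-7)(1−p) = 14p − 7.
Setting these equal: −p − 2 = 14p − 7 ⇒ −15p = -5 ⇒ p = 1/3, and the value is (-1)·(1/3) − 2 = -7/3.
For the receiver: with q = P(Left), equating Wide's and T's payoffs gives −10q + 7 = 5q − 7 ⇒ q = 14/15.

-7/3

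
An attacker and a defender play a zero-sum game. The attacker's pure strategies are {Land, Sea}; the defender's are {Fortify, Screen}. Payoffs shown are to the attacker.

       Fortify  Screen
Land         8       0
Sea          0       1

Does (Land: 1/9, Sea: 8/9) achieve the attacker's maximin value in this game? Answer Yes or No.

Yes

Against Fortify this mix gives (1/9)·8 + (8/9)·0 = 8/9.
Against Screen this mix gives (1/9)·0 + (8/9)·1 = 8/9.
All of the defender's active replies (Fortify, Screen) yield 8/9, and no column does worse for the attacker. The mix makes the defender indifferent and guarantees 8/9, so it is optimal.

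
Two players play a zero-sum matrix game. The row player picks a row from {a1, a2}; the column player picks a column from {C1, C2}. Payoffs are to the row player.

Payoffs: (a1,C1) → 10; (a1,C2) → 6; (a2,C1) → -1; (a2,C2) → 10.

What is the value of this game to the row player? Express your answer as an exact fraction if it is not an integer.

Row minima: a1 → 6, a2 → -1; maximin = 6.
Column maxima: C1 → 10, C2 → 10; minimax = 10.
6 ≠ 10, so there is no saddle point; optimal play is mixed.
Let the row player play a1 with probability p. Expected payoff against C1: 10p + (-1)(1−p) = 11p − 1; against C2: 6p + 10(1−p) = −4p + 10.
Setting these equal: 11p − 1 = −4p + 10 ⇒ 15p = 11 ⇒ p = 11/15, and the value is (11)·(11/15) − 1 = 106/15.
For the column player: with q = P(C1), equating a1's and a2's payoffs gives 4q + 6 = −11q + 10 ⇒ q = 4/15.

106/15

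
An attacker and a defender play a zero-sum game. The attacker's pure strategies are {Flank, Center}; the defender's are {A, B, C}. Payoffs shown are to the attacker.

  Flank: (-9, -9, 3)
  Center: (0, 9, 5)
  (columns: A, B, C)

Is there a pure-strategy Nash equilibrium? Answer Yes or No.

Row minima: Flank → -9, Center → 0; maximin = 0.
Column maxima: A → 0, B → 9, C → 5; minimax = 0.
maximin = minimax = 0, so a saddle point exists.

Yes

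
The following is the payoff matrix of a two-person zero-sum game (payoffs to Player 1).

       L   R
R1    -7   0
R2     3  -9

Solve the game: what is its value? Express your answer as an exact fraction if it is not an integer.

-63/19

Row minima: R1 → -7, R2 → -9; maximin = -7.
Column maxima: L → 3, R → 0; minimax = 0.
-7 ≠ 0, so there is no saddle point; optimal play is mixed.
Let Player 1 play R1 with probability p. Expected payoff against L: (-7)p + 3(1−p) = −10p + 3; against R: 0p + (-9)(1−p) = 9p − 9.
Setting these equal: −10p + 3 = 9p − 9 ⇒ −19p = -12 ⇒ p = 12/19, and the value is (-10)·(12/19) + 3 = -63/19.
For Player 2: with q = P(L), equating R1's and R2's payoffs gives −7q = 12q − 9 ⇒ q = 9/19.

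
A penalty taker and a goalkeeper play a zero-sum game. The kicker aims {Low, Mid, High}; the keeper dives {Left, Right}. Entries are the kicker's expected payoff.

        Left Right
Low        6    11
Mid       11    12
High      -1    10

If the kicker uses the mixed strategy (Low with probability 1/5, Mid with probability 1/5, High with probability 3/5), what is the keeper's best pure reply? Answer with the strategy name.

If the keeper plays Left, the kicker's expected payoff is (1/5)·6 + (1/5)·11 + (3/5)·(-1) = 14/5.
If the keeper plays Right, the kicker's expected payoff is (1/5)·11 + (1/5)·12 + (3/5)·10 = 53/5.
The keeper minimizes the kicker's payoff; the smallest is 14/5, so the best response is Left.

Left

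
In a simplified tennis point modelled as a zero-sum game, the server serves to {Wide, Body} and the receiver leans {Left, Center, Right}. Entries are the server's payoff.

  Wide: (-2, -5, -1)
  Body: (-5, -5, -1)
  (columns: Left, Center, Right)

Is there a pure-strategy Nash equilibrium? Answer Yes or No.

Yes

Row minima: Wide → -5, Body → -5; maximin = -5.
Column maxima: Left → -2, Center → -5, Right → -1; minimax = -5.
maximin = minimax = -5, so a saddle point exists.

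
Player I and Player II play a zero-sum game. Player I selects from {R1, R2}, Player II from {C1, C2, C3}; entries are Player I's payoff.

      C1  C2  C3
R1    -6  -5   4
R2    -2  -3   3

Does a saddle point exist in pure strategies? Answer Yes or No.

Row minima: R1 → -6, R2 → -3; maximin = -3.
Column maxima: C1 → -2, C2 → -3, C3 → 4; minimax = -3.
maximin = minimax = -3, so a saddle point exists.

Yes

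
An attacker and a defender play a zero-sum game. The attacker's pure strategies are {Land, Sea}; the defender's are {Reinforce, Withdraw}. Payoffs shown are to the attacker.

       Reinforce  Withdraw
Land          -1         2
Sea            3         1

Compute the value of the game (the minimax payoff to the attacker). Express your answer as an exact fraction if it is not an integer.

Row minima: Land → -1, Sea → 1; maximin = 1.
Column maxima: Reinforce → 3, Withdraw → 2; minimax = 2.
1 ≠ 2, so there is no saddle point; optimal play is mixed.
Let the attacker play Land with probability p. Expected payoff against Reinforce: (-1)p + 3(1−p) = −4p + 3; against Withdraw: 2p + 1(1−p) = p + 1.
Setting these equal: −4p + 3 = p + 1 ⇒ −5p = -2 ⇒ p = 2/5, and the value is (-4)·(2/5) + 3 = 7/5.
For the defender: with q = P(Reinforce), equating Land's and Sea's payoffs gives −3q + 2 = 2q + 1 ⇒ q = 1/5.

7/5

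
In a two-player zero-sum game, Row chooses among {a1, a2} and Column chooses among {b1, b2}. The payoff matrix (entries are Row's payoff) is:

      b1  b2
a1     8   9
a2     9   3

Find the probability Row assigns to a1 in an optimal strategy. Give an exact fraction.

6/7

Row minima: a1 → 8, a2 → 3; maximin = 8.
Column maxima: b1 → 9, b2 → 9; minimax = 9.
8 ≠ 9, so there is no saddle point; optimal play is mixed.
Let Row play a1 with probability p. Expected payoff against b1: 8p + 9(1−p) = −p + 9; against b2: 9p + 3(1−p) = 6p + 3.
Setting these equal: −p + 9 = 6p + 3 ⇒ −7p = -6 ⇒ p = 6/7, and the value is (-1)·(6/7) + 9 = 57/7.
For Column: with q = P(b1), equating a1's and a2's payoffs gives −q + 9 = 6q + 3 ⇒ q = 6/7.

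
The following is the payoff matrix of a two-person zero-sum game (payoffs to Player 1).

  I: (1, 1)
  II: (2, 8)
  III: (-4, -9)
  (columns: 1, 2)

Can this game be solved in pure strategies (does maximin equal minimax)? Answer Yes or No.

Yes

Row minima: I → 1, II → 2, III → -9; maximin = 2.
Column maxima: 1 → 2, 2 → 8; minimax = 2.
maximin = minimax = 2, so a saddle point exists.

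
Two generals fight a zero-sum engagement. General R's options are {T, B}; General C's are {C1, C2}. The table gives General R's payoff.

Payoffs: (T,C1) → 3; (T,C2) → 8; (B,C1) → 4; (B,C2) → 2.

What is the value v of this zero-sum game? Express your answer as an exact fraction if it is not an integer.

Row minima: T → 3, B → 2; maximin = 3.
Column maxima: C1 → 4, C2 → 8; minimax = 4.
3 ≠ 4, so there is no saddle point; optimal play is mixed.
Let General R play T with probability p. Expected payoff against C1: 3p + 4(1−p) = −p + 4; against C2: 8p + 2(1−p) = 6p + 2.
Setting these equal: −p + 4 = 6p + 2 ⇒ −7p = -2 ⇒ p = 2/7, and the value is (-1)·(2/7) + 4 = 26/7.
For General C: with q = P(C1), equating T's and B's payoffs gives −5q + 8 = 2q + 2 ⇒ q = 6/7.

26/7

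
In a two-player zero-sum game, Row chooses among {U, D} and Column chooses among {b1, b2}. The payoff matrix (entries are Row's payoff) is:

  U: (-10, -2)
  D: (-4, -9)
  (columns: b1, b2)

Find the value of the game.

Row minima: U → -10, D → -9; maximin = -9.
Column maxima: b1 → -4, b2 → -2; minimax = -4.
-9 ≠ -4, so there is no saddle point; optimal play is mixed.
Let Row play U with probability p. Expected payoff against b1: (-10)p + (-4)(1−p) = −6p − 4; against b2: (-2)p + (-9)(1−p) = 7p − 9.
Setting these equal: −6p − 4 = 7p − 9 ⇒ −13p = -5 ⇒ p = 5/13, and the value is (-6)·(5/13) − 4 = -82/13.
For Column: with q = P(b1), equating U's and D's payoffs gives −8q − 2 = 5q − 9 ⇒ q = 7/13.

-82/13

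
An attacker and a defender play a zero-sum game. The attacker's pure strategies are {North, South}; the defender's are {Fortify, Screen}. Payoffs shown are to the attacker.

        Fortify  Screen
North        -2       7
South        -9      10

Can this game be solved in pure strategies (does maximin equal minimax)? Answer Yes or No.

Yes

Row minima: North → -2, South → -9; maximin = -2.
Column maxima: Fortify → -2, Screen → 10; minimax = -2.
maximin = minimax = -2, so a saddle point exists.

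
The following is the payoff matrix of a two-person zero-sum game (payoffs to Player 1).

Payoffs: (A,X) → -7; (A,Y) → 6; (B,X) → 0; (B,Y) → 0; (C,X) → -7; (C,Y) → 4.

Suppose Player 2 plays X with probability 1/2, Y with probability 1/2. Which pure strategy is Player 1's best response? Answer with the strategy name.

Expected payoff of A: (1/2)·(-7) + (1/2)·6 = -1/2.
Expected payoff of B: (1/2)·0 + (1/2)·0 = 0.
Expected payoff of C: (1/2)·(-7) + (1/2)·4 = -3/2.
The largest is 0, so Player 1's best response is B.

B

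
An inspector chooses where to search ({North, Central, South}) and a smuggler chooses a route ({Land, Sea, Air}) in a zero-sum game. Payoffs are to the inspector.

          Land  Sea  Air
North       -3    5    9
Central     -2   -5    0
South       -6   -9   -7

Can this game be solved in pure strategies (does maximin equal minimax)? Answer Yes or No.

Row minima: North → -3, Central → -5, South → -9; maximin = -3.
Column maxima: Land → -2, Sea → 5, Air → 9; minimax = -2.
-3 ≠ -2, so no pure-strategy equilibrium exists.

No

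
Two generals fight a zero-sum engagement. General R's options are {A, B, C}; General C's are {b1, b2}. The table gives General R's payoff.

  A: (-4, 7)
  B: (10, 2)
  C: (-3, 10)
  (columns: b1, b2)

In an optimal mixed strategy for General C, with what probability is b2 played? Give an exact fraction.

13/21

Row minima: A → -4, B → 2, C → -3; maximin = 2.
Column maxima: b1 → 10, b2 → 10; minimax = 10.
2 ≠ 10, so there is no saddle point; optimal play is mixed.
A is strictly dominated by C, so General R never plays it.
On the remaining 2×2 (B, C vs b1, b2):
Let General R play B with probability p. Expected payoff against b1: 10p + (-3)(1−p) = 13p − 3; against b2: 2p + 10(1−p) = −8p + 10.
Setting these equal: 13p − 3 = −8p + 10 ⇒ 21p = 13 ⇒ p = 13/21, and the value is (13)·(13/21) − 3 = 106/21.
For General C: with q = P(b1), equating B's and C's payoffs gives 8q + 2 = −13q + 10 ⇒ q = 8/21.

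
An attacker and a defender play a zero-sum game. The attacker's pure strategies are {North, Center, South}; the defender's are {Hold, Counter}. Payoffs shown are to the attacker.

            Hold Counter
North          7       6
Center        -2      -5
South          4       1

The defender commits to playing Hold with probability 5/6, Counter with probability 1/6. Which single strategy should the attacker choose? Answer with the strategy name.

Expected payoff of North: (5/6)·7 + (1/6)·6 = 41/6.
Expected payoff of Center: (5/6)·(-2) + (1/6)·(-5) = -5/2.
Expected payoff of South: (5/6)·4 + (1/6)·1 = 7/2.
The largest is 41/6, so the attacker's best response is North.

North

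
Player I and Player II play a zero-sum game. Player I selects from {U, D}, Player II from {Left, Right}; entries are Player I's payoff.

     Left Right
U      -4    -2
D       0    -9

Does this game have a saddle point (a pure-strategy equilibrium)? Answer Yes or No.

Row minima: U → -4, D → -9; maximin = -4.
Column maxima: Left → 0, Right → -2; minimax = -2.
-4 ≠ -2, so no pure-strategy equilibrium exists.

No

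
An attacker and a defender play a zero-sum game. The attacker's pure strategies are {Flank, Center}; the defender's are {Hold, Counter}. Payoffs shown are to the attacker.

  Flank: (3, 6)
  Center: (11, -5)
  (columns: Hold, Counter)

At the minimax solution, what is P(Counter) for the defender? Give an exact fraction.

Row minima: Flank → 3, Center → -5; maximin = 3.
Column maxima: Hold → 11, Counter → 6; minimax = 6.
3 ≠ 6, so there is no saddle point; optimal play is mixed.
Let the attacker play Flank with probability p. Expected payoff against Hold: 3p + 11(1−p) = −8p + 11; against Counter: 6p + (-5)(1−p) = 11p − 5.
Setting these equal: −8p + 11 = 11p − 5 ⇒ −19p = -16 ⇒ p = 16/19, and the value is (-8)·(16/19) + 11 = 81/19.
For the defender: with q = P(Hold), equating Flank's and Center's payoffs gives −3q + 6 = 16q − 5 ⇒ q = 11/19.

8/19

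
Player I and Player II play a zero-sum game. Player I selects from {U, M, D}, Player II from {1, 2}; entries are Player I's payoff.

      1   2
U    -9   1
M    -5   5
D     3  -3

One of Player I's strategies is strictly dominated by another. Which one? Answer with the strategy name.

M gives a strictly higher payoff than U against every column: -5 > -9, 5 > 1.
So U is strictly dominated and Player I never plays it.

U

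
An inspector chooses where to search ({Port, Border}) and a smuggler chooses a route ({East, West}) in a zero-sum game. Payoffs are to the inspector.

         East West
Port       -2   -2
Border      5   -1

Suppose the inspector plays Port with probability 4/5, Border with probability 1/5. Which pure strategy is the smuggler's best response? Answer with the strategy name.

West

If the smuggler plays East, the inspector's expected payoff is (4/5)·(-2) + (1/5)·5 = -3/5.
If the smuggler plays West, the inspector's expected payoff is (4/5)·(-2) + (1/5)·(-1) = -9/5.
The smuggler minimizes the inspector's payoff; the smallest is -9/5, so the best response is West.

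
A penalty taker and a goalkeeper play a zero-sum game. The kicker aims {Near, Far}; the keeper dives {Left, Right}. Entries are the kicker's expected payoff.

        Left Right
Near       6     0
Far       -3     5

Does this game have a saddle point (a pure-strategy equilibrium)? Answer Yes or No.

No

Row minima: Near → 0, Far → -3; maximin = 0.
Column maxima: Left → 6, Right → 5; minimax = 5.
0 ≠ 5, so no pure-strategy equilibrium exists.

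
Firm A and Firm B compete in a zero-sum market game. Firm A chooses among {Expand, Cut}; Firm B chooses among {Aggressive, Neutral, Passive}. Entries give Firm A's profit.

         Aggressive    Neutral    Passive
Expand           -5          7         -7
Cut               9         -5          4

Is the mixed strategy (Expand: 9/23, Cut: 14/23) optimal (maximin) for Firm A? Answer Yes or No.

Yes

Against Aggressive this mix gives (9/23)·(-5) + (14/23)·9 = 81/23.
Against Neutral this mix gives (9/23)·7 + (14/23)·(-5) = -7/23.
Against Passive this mix gives (9/23)·(-7) + (14/23)·4 = -7/23.
All of Firm B's active replies (Neutral, Passive) yield -7/23, and no column does worse for Firm A. The mix makes Firm B indifferent and guarantees -7/23, so it is optimal.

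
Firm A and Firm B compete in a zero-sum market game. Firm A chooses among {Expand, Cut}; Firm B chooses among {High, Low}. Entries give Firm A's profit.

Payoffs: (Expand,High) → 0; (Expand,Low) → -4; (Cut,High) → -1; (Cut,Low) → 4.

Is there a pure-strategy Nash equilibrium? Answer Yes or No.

No

Row minima: Expand → -4, Cut → -1; maximin = -1.
Column maxima: High → 0, Low → 4; minimax = 0.
-1 ≠ 0, so no pure-strategy equilibrium exists.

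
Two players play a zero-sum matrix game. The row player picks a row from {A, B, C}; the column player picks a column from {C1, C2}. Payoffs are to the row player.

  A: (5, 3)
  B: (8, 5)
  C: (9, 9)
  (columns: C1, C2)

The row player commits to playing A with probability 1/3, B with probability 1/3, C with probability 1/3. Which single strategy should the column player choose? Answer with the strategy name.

C2

If the column player plays C1, the row player's expected payoff is (1/3)·5 + (1/3)·8 + (1/3)·9 = 22/3.
If the column player plays C2, the row player's expected payoff is (1/3)·3 + (1/3)·5 + (1/3)·9 = 17/3.
The column player minimizes the row player's payoff; the smallest is 17/3, so the best response is C2.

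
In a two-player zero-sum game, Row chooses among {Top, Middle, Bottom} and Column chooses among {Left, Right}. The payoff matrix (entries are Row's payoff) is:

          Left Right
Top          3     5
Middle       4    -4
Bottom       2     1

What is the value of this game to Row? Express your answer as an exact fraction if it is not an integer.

Row minima: Top → 3, Middle → -4, Bottom → 1; maximin = 3.
Column maxima: Left → 4, Right → 5; minimax = 4.
3 ≠ 4, so there is no saddle point; optimal play is mixed.
Bottom is strictly dominated by Top, so Row never plays it.
On the remaining 2×2 (Top, Middle vs Left, Right):
Let Row play Top with probability p. Expected payoff against Left: 3p + 4(1−p) = −p + 4; against Right: 5p + (-4)(1−p) = 9p − 4.
Setting these equal: −p + 4 = 9p − 4 ⇒ −10p = -8 ⇒ p = 4/5, and the value is (-1)·(4/5) + 4 = 16/5.
For Column: with q = P(Left), equating Top's and Middle's payoffs gives −2q + 5 = 8q − 4 ⇒ q = 9/10.

16/5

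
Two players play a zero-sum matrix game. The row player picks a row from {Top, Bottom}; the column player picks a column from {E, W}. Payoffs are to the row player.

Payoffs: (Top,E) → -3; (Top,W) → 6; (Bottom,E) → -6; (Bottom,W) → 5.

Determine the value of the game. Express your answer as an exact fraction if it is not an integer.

Row minima: Top → -3, Bottom → -6; maximin = -3.
Column maxima: E → -3, W → 6; minimax = -3.
Since maximin = minimax = -3, there is a saddle point and the value is -3.

-3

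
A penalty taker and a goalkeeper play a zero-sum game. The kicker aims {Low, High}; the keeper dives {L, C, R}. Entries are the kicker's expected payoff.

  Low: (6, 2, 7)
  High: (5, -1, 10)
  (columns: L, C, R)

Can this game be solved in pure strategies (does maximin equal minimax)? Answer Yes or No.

Row minima: Low → 2, High → -1; maximin = 2.
Column maxima: L → 6, C → 2, R → 10; minimax = 2.
maximin = minimax = 2, so a saddle point exists.

Yes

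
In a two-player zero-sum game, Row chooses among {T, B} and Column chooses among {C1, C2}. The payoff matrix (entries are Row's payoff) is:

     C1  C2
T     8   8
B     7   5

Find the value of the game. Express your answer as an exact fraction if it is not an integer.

8

Row minima: T → 8, B → 5; maximin = 8.
Column maxima: C1 → 8, C2 → 8; minimax = 8.
Since maximin = minimax = 8, there is a saddle point and the value is 8.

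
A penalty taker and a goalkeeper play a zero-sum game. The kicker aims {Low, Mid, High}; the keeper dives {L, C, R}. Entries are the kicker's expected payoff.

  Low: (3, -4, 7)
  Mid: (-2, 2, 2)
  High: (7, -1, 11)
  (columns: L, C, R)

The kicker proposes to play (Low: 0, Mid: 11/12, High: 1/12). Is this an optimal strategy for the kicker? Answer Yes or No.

Against L this mix gives (11/12)·(-2) + (1/12)·7 = -5/4.
Against C this mix gives (11/12)·2 + (1/12)·(-1) = 7/4.
Against R this mix gives (11/12)·2 + (1/12)·11 = 11/4.
The keeper will play L, holding the kicker to -5/4. Shifting weight toward the row that does better against L would raise this floor (the equalizing mix achieves 1 against both L and C), so the proposed strategy is not optimal.

No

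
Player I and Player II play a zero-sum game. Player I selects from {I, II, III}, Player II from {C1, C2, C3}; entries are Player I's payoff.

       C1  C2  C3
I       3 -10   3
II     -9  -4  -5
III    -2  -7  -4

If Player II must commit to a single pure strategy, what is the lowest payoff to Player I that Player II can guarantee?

-4

Column maxima: C1 → 3, C2 → -4, C3 → 3.
The smallest of these is -4.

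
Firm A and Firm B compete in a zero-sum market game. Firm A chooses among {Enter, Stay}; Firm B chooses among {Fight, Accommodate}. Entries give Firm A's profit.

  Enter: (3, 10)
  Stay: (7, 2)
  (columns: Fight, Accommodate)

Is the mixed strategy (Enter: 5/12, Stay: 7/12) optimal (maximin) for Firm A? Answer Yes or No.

Against Fight this mix gives (5/12)·3 + (7/12)·7 = 16/3.
Against Accommodate this mix gives (5/12)·10 + (7/12)·2 = 16/3.
All of Firm B's active replies (Fight, Accommodate) yield 16/3, and no column does worse for Firm A. The mix makes Firm B indifferent and guarantees 16/3, so it is optimal.

Yes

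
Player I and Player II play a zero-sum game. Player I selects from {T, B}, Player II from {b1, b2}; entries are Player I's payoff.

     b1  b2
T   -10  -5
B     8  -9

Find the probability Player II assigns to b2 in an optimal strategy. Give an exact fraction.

Row minima: T → -10, B → -9; maximin = -9.
Column maxima: b1 → 8, b2 → -5; minimax = -5.
-9 ≠ -5, so there is no saddle point; optimal play is mixed.
Let Player I play T with probability p. Expected payoff against b1: (-10)p + 8(1−p) = −18p + 8; against b2: (-5)p + (-9)(1−p) = 4p − 9.
Setting these equal: −18p + 8 = 4p − 9 ⇒ −22p = -17 ⇒ p = 17/22, and the value is (-18)·(17/22) + 8 = -65/11.
For Player II: with q = P(b1), equating T's and B's payoffs gives −5q − 5 = 17q − 9 ⇒ q = 2/11.

9/11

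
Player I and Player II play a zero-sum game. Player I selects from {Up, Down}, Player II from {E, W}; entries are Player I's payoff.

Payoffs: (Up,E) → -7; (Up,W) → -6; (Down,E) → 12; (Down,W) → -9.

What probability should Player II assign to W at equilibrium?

Row minima: Up → -7, Down → -9; maximin = -7.
Column maxima: E → 12, W → -6; minimax = -6.
-7 ≠ -6, so there is no saddle point; optimal play is mixed.
Let Player I play Up with probability p. Expected payoff against E: (-7)p + 12(1−p) = −19p + 12; against W: (-6)p + (-9)(1−p) = 3p − 9.
Setting these equal: −19p + 12 = 3p − 9 ⇒ −22p = -21 ⇒ p = 21/22, and the value is (-19)·(21/22) + 12 = -135/22.
For Player II: with q = P(E), equating Up's and Down's payoffs gives −q − 6 = 21q − 9 ⇒ q = 3/22.

19/22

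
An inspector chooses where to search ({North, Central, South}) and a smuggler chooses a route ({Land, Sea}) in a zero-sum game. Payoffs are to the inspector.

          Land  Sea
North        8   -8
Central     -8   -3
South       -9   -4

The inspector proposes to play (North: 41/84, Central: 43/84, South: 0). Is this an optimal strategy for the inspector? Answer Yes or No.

No

Against Land this mix gives (41/84)·8 + (43/84)·(-8) = -4/21.
Against Sea this mix gives (41/84)·(-8) + (43/84)·(-3) = -457/84.
The smuggler will play Sea, holding the inspector to -457/84. Shifting weight toward the row that does better against Sea would raise this floor (the equalizing mix achieves -88/21 against both Sea and Land), so the proposed strategy is not optimal.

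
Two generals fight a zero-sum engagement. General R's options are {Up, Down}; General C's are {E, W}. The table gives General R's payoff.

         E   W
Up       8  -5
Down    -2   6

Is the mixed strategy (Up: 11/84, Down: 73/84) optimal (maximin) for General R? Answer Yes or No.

No

Against E this mix gives (11/84)·8 + (73/84)·(-2) = -29/42.
Against W this mix gives (11/84)·(-5) + (73/84)·6 = 383/84.
General C will play E, holding General R to -29/42. Shifting weight toward the row that does better against E would raise this floor (the equalizing mix achieves 38/21 against both E and W), so the proposed strategy is not optimal.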